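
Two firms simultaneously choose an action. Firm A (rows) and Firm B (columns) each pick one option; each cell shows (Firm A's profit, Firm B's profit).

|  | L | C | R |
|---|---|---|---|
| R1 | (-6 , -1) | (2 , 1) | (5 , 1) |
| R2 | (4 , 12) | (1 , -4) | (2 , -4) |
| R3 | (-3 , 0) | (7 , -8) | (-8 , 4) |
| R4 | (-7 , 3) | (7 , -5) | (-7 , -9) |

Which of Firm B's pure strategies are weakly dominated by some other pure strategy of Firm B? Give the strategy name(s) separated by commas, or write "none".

L: no other strategy beats it everywhere (C at R2 (12>-4); R at R2 (12>-4)).
C is not dominated — it holds its own against L at R1 (1>-1); R at R4 (-5>-9).
R is not dominated — it holds its own against L at R1 (1>-1); C at R3 (4>-8).

none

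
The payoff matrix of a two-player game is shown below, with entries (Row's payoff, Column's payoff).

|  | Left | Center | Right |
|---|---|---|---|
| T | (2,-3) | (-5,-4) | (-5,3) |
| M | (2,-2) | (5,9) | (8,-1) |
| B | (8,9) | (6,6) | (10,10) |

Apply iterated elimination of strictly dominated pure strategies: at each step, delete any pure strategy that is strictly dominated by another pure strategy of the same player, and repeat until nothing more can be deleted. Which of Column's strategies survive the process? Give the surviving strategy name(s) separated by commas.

Right

For Row, B strictly dominates T on the remaining columns (Left: 8>2, Center: 6>-5, Right: 10>-5); eliminate T.
For Row, B strictly dominates M on the remaining columns (Left: 8>2, Center: 6>5, Right: 10>8); eliminate M.
Column Left is eliminated: Right beats it against every remaining row (B: 10>9).
Column's strategy Center is strictly dominated by Right (B: 10>6) and is removed.
Among the remaining strategies, none is strictly dominated by another pure strategy of the same player, so the elimination stops.
Surviving strategies — Row: {B}; Column: {Right}.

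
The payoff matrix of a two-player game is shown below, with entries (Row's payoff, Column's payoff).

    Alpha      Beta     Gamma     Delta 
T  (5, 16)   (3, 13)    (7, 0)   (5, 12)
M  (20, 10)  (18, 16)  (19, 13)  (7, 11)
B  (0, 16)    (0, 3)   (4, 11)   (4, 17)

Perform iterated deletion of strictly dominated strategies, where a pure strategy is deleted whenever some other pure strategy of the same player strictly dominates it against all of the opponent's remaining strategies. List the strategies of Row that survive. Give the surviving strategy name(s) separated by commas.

M

Row's strategy T is strictly dominated by M (Alpha: 20>5, Beta: 18>3, Gamma: 19>7, Delta: 7>5) and is removed.
For Row, M strictly dominates B on the remaining columns (Alpha: 20>0, Beta: 18>0, Gamma: 19>4, Delta: 7>4); eliminate B.
Column Alpha is eliminated: Beta beats it against every remaining row (M: 16>10).
Column Gamma is eliminated: Beta beats it against every remaining row (M: 16>13).
Column's strategy Delta is strictly dominated by Beta (M: 16>11) and is removed.
Among the remaining strategies, none is strictly dominated by another pure strategy of the same player, so the elimination stops.
Surviving strategies — Row: {M}; Column: {Beta}.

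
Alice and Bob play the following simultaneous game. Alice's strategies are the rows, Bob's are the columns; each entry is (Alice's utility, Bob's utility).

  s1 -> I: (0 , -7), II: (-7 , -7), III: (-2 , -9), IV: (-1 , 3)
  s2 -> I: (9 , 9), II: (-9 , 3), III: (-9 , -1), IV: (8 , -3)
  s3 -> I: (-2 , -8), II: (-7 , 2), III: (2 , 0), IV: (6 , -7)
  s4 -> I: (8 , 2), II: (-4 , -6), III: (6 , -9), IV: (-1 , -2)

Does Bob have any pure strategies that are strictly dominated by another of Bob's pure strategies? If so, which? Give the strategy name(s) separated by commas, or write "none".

I is not dominated — it holds its own against II at s1 (-7=-7); III at s1 (-7>-9); IV at s2 (9>-3).
Nothing dominates II: I at s1 (-7=-7); III at s1 (-7>-9); IV at s2 (3>-3).
II strictly dominates III — s1: -7>-9, s2: 3>-1, s3: 2>0, s4: -6>-9.
IV: no other strategy beats it everywhere (I at s1 (3>-7); II at s1 (3>-7); III at s1 (3>-9)).

III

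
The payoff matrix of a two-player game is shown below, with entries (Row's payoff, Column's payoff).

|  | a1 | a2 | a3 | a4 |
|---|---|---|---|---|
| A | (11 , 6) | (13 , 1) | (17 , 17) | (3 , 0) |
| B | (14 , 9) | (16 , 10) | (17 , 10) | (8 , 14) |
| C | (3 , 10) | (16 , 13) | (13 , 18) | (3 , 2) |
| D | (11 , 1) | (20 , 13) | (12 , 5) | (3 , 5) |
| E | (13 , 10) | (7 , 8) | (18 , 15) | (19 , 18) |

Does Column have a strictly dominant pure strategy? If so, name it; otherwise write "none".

none

a1 fails to dominate a2 at B (9<10).
a2 fails to dominate a1 at A (1<6).
a3 fails to dominate a2 at B (10=10).
a4 fails to dominate a1 at A (0<6).
No single strategy dominates all the others.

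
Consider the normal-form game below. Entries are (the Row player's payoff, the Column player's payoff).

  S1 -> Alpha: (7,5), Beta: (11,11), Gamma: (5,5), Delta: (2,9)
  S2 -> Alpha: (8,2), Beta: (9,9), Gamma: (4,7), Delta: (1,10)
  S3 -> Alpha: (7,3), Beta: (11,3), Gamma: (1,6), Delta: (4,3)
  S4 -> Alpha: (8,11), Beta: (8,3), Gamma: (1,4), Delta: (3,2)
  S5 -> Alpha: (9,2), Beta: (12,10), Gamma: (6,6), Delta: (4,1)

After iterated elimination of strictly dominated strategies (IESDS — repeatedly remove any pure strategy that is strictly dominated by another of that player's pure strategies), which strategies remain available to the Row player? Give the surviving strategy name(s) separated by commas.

S5

Row S1 is eliminated: S5 beats it against every remaining column (Alpha: 9>7, Beta: 12>11, Gamma: 6>5, Delta: 4>2).
For the Row player, S5 strictly dominates S2 on the remaining columns (Alpha: 9>8, Beta: 12>9, Gamma: 6>4, Delta: 4>1); eliminate S2.
The Row player's strategy S4 is strictly dominated by S5 (Alpha: 9>8, Beta: 12>8, Gamma: 6>1, Delta: 4>3) and is removed.
Column Alpha is eliminated: Gamma beats it against every remaining row (S3: 6>3, S5: 6>2).
Column Delta is eliminated: Gamma beats it against every remaining row (S3: 6>3, S5: 6>1).
For the Row player, S5 strictly dominates S3 on the remaining columns (Beta: 12>11, Gamma: 6>1); eliminate S3.
The Column player's strategy Gamma is strictly dominated by Beta (S5: 10>6) and is removed.
Among the remaining strategies, none is strictly dominated by another pure strategy of the same player, so the elimination stops.
Surviving strategies — the Row player: {S5}; the Column player: {Beta}.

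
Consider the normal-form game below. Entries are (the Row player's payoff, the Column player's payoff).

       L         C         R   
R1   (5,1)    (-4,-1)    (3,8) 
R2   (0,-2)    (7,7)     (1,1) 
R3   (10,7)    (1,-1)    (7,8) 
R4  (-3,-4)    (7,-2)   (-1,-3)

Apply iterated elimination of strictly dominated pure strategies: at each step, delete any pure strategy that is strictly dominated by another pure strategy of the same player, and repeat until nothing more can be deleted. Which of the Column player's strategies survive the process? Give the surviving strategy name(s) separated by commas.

C, R

The Row player's strategy R1 is strictly dominated by R3 (L: 10>5, C: 1>-4, R: 7>3) and is removed.
The Column player's strategy L is strictly dominated by R (R2: 1>-2, R3: 8>7, R4: -3>-4) and is removed.
Among the remaining strategies, none is strictly dominated by another pure strategy of the same player, so the elimination stops.
Surviving strategies — the Row player: {R2, R3, R4}; the Column player: {C, R}.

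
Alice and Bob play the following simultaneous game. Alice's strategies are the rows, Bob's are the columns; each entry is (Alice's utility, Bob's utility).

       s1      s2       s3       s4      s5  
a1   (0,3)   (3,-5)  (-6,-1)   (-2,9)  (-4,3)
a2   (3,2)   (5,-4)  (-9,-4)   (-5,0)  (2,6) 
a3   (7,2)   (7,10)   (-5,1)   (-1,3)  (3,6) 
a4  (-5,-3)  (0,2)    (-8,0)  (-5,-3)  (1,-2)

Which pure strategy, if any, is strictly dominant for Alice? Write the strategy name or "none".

a3

a3 vs a1: s1: 7>0, s2: 7>3, s3: -5>-6, s4: -1>-2, s5: 3>-4.
a3 vs a2: s1: 7>3, s2: 7>5, s3: -5>-9, s4: -1>-5, s5: 3>2.
a3 vs a4: s1: 7>-5, s2: 7>0, s3: -5>-8, s4: -1>-5, s5: 3>1.
a3 strictly beats every other strategy against every opponent action, so it is strictly dominant.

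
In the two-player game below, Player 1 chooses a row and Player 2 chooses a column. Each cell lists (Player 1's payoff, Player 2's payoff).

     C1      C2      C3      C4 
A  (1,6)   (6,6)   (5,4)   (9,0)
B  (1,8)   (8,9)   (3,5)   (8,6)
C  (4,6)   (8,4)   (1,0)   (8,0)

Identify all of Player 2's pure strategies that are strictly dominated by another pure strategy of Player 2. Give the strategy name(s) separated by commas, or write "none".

C1: no other strategy beats it everywhere (C2 at A (6=6); C3 at A (6>4); C4 at A (6>0)).
C2 is not dominated — it holds its own against C1 at A (6=6); C3 at A (6>4); C4 at A (6>0).
C1 strictly dominates C3 — A: 6>4, B: 8>5, C: 6>0.
C4 is strictly dominated by C1 (A: 6>0, B: 8>6, C: 6>0).

C3, C4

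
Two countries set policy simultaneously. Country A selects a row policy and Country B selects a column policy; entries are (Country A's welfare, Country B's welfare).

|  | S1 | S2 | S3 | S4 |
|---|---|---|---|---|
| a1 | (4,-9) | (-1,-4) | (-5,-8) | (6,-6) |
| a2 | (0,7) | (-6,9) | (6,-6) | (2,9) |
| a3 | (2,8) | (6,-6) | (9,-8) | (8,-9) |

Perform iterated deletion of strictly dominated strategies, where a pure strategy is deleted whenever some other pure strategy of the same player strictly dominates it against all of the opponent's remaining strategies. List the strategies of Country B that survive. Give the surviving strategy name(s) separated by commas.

For Country A, a3 strictly dominates a2 on the remaining columns (S1: 2>0, S2: 6>-6, S3: 9>6, S4: 8>2); eliminate a2.
Column S3 is eliminated: S2 beats it against every remaining row (a1: -4>-8, a3: -6>-8).
For Country B, S2 strictly dominates S4 on the remaining rows (a1: -4>-6, a3: -6>-9); eliminate S4.
Among the remaining strategies, none is strictly dominated by another pure strategy of the same player, so the elimination stops.
Surviving strategies — Country A: {a1, a3}; Country B: {S1, S2}.

S1, S2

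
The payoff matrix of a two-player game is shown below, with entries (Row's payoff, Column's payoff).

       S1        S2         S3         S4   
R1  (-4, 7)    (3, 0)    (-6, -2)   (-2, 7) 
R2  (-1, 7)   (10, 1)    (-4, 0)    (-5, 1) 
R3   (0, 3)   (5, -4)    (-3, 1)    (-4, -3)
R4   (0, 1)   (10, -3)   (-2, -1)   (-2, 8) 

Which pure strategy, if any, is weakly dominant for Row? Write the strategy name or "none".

R4 vs R1: S1: 0>-4, S2: 10>3, S3: -2>-6, S4: -2=-2.
R4 vs R2: S1: 0>-1, S2: 10=10, S3: -2>-4, S4: -2>-5.
R4 vs R3: S1: 0=0, S2: 10>5, S3: -2>-3, S4: -2>-4.
R4 is at least as good as every other strategy against every opponent action, so it is weakly dominant.

R4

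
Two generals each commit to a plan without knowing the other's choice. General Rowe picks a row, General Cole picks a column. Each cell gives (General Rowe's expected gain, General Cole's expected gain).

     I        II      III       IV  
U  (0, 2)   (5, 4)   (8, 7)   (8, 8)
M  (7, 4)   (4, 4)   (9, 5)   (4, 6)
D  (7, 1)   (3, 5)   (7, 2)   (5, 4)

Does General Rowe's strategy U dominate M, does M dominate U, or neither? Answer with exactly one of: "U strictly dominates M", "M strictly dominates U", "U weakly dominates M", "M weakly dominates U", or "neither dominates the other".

U's payoffs vs M's, by General Cole's action — I: 0<7, II: 5>4, III: 8<9, IV: 8>4.
U does better at II, IV but worse at I, III; neither strategy dominates the other.

neither dominates the other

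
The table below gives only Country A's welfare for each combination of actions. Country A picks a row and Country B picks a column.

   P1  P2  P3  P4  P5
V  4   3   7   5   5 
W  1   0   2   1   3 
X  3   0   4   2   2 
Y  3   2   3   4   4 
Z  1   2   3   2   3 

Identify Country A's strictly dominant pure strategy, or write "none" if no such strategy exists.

V vs W: P1: 4>1, P2: 3>0, P3: 7>2, P4: 5>1, P5: 5>3.
V vs X: P1: 4>3, P2: 3>0, P3: 7>4, P4: 5>2, P5: 5>2.
V vs Y: P1: 4>3, P2: 3>2, P3: 7>3, P4: 5>4, P5: 5>4.
V vs Z: P1: 4>1, P2: 3>2, P3: 7>3, P4: 5>2, P5: 5>3.
V strictly beats every other strategy against every opponent action, so it is strictly dominant.

V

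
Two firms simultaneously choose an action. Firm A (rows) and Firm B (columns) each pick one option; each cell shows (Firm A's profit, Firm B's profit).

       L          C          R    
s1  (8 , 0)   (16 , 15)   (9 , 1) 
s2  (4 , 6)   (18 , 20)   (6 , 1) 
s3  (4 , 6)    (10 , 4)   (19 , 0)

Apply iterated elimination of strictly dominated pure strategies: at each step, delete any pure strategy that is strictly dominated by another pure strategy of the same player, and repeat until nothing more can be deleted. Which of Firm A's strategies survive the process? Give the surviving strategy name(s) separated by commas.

For Firm B, C strictly dominates R on the remaining rows (s1: 15>1, s2: 20>1, s3: 4>0); eliminate R.
Row s3 is eliminated: s1 beats it against every remaining column (L: 8>4, C: 16>10).
Firm B's strategy L is strictly dominated by C (s1: 15>0, s2: 20>6) and is removed.
For Firm A, s2 strictly dominates s1 on the remaining columns (C: 18>16); eliminate s1.
Among the remaining strategies, none is strictly dominated by another pure strategy of the same player, so the elimination stops.
Surviving strategies — Firm A: {s2}; Firm B: {C}.

s2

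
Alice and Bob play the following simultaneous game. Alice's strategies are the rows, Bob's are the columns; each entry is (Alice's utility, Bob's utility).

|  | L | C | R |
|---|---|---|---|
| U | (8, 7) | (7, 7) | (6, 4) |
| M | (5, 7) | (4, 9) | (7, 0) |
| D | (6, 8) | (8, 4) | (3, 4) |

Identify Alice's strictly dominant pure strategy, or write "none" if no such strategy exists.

none

U fails to dominate M at R (6<7).
M fails to dominate U at L (5<8).
D fails to dominate U at L (6<8).
No single strategy dominates all the others.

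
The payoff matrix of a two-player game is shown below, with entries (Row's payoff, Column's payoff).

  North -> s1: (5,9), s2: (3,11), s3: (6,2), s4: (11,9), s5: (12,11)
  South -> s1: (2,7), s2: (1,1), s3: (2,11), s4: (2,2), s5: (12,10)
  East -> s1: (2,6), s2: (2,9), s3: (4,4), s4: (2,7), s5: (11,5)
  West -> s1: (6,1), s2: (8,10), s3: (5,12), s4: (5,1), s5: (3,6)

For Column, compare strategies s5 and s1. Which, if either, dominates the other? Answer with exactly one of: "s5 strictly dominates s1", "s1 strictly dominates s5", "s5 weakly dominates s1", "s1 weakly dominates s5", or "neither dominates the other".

neither dominates the other

Compare s5 to s1 across each choice by Row: North: 11>9, South: 10>7, East: 5<6, West: 6>1.
s5 does better at North, South, West but worse at East; neither strategy dominates the other.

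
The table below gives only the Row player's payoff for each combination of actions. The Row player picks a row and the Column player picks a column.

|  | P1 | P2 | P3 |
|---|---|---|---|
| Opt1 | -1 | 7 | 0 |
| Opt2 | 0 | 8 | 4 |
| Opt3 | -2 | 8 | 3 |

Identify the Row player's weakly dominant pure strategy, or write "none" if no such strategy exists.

Opt2

Opt2 vs Opt1: P1: 0>-1, P2: 8>7, P3: 4>0.
Opt2 vs Opt3: P1: 0>-2, P2: 8=8, P3: 4>3.
Opt2 is at least as good as every other strategy against every opponent action, so it is weakly dominant.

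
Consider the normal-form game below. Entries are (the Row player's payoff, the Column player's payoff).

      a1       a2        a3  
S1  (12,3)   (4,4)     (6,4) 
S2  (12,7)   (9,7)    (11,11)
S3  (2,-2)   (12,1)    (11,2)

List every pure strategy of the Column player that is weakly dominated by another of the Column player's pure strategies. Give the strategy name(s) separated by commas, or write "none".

a1, a2

a1 is weakly dominated by a2 (S1: 4>3, S2: 7=7, S3: 1>-2).
a3 weakly dominates a2 — S1: 4=4, S2: 11>7, S3: 2>1.
Nothing dominates a3: a1 at S1 (4>3); a2 at S2 (11>7).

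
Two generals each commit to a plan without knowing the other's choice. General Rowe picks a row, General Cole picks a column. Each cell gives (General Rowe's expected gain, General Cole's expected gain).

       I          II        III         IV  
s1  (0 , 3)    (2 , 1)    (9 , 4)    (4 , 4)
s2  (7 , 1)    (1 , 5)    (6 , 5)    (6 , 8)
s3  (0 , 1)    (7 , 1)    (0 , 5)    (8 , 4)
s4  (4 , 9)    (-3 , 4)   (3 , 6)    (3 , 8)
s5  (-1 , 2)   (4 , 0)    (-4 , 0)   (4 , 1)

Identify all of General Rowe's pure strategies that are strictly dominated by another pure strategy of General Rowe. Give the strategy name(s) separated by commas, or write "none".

s4, s5

s1 is not dominated — it holds its own against s2 at II (2>1); s3 at I (0=0); s4 at II (2>-3); s5 at I (0>-1).
Nothing dominates s2: s1 at I (7>0); s3 at I (7>0); s4 at I (7>4); s5 at I (7>-1).
Nothing dominates s3: s1 at I (0=0); s2 at II (7>1); s4 at II (7>-3); s5 at I (0>-1).
s4 is strictly dominated by s2 (I: 7>4, II: 1>-3, III: 6>3, IV: 6>3).
s5: dominated, since s3 does at least as well everywhere (I: 0>-1, II: 7>4, III: 0>-4, IV: 8>4).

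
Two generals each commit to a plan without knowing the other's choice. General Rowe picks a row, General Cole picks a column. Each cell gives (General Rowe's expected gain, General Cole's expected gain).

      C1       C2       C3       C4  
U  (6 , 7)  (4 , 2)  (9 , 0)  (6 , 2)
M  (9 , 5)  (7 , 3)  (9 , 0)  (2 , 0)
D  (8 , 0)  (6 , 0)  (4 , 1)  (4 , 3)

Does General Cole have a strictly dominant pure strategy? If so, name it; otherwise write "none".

C1 fails to dominate C2 at D (0=0).
C2 fails to dominate C1 at U (2<7).
C3 fails to dominate C1 at U (0<7).
C4 fails to dominate C1 at U (2<7).
No single strategy dominates all the others.

none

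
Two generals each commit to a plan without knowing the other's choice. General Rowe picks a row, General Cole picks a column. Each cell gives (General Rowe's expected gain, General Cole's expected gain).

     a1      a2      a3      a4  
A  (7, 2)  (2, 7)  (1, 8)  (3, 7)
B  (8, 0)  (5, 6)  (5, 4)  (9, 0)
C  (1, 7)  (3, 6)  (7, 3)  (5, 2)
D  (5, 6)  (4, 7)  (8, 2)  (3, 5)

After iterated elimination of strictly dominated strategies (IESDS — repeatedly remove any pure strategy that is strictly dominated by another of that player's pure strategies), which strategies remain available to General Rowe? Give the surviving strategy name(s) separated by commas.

B

Row A is eliminated: B beats it against every remaining column (a1: 8>7, a2: 5>2, a3: 5>1, a4: 9>3).
Column a3 is eliminated: a2 beats it against every remaining row (B: 6>4, C: 6>3, D: 7>2).
For General Rowe, B strictly dominates C on the remaining columns (a1: 8>1, a2: 5>3, a4: 9>5); eliminate C.
General Rowe's strategy D is strictly dominated by B (a1: 8>5, a2: 5>4, a4: 9>3) and is removed.
Column a1 is eliminated: a2 beats it against every remaining row (B: 6>0).
For General Cole, a2 strictly dominates a4 on the remaining rows (B: 6>0); eliminate a4.
Among the remaining strategies, none is strictly dominated by another pure strategy of the same player, so the elimination stops.
Surviving strategies — General Rowe: {B}; General Cole: {a2}.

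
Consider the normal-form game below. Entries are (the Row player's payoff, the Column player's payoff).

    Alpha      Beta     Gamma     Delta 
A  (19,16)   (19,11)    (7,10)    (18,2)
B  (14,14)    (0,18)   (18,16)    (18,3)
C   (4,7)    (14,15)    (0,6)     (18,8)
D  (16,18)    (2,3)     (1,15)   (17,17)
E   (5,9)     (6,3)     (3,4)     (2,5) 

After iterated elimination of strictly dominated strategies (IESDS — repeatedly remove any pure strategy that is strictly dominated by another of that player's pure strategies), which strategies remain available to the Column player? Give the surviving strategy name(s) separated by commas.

Alpha

The Row player's strategy D is strictly dominated by A (Alpha: 19>16, Beta: 19>2, Gamma: 7>1, Delta: 18>17) and is removed.
For the Row player, A strictly dominates E on the remaining columns (Alpha: 19>5, Beta: 19>6, Gamma: 7>3, Delta: 18>2); eliminate E.
The Column player's strategy Gamma is strictly dominated by Beta (A: 11>10, B: 18>16, C: 15>6) and is removed.
Column Delta is eliminated: Beta beats it against every remaining row (A: 11>2, B: 18>3, C: 15>8).
Row B is eliminated: A beats it against every remaining column (Alpha: 19>14, Beta: 19>0).
For the Row player, A strictly dominates C on the remaining columns (Alpha: 19>4, Beta: 19>14); eliminate C.
The Column player's strategy Beta is strictly dominated by Alpha (A: 16>11) and is removed.
Among the remaining strategies, none is strictly dominated by another pure strategy of the same player, so the elimination stops.
Surviving strategies — the Row player: {A}; the Column player: {Alpha}.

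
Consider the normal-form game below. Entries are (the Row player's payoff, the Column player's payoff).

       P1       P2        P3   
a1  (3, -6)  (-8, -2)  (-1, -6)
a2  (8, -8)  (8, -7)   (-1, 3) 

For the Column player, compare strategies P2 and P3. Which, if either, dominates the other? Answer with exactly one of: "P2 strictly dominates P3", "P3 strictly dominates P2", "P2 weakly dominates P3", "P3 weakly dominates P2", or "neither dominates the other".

neither dominates the other

P2's payoffs vs P3's, by the Row player's action — a1: -2>-6, a2: -7<3.
P2 does better at a1 but worse at a2; neither strategy dominates the other.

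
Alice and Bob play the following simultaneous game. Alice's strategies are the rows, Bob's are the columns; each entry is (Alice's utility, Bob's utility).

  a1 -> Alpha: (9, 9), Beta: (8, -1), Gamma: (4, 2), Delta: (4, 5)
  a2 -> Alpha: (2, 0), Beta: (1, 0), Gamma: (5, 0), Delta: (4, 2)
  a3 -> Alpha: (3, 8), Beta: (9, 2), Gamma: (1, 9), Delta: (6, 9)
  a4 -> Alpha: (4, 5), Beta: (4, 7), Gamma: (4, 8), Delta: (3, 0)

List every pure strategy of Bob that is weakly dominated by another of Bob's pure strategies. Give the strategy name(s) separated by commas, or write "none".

Alpha is not dominated — it holds its own against Beta at a1 (9>-1); Gamma at a1 (9>2); Delta at a1 (9>5).
Gamma weakly dominates Beta — a1: 2>-1, a2: 0=0, a3: 9>2, a4: 8>7.
Gamma: no other strategy beats it everywhere (Alpha at a3 (9>8); Beta at a1 (2>-1); Delta at a4 (8>0)).
Nothing dominates Delta: Alpha at a2 (2>0); Beta at a1 (5>-1); Gamma at a1 (5>2).

Beta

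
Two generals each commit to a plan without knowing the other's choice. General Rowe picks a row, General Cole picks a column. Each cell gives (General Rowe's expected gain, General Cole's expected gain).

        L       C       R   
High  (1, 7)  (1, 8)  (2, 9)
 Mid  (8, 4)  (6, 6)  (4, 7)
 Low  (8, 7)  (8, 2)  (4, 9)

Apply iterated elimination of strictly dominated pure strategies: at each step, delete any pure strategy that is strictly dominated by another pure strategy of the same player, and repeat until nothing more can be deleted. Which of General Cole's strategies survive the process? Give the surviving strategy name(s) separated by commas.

For General Rowe, Mid strictly dominates High on the remaining columns (L: 8>1, C: 6>1, R: 4>2); eliminate High.
Column L is eliminated: R beats it against every remaining row (Mid: 7>4, Low: 9>7).
Column C is eliminated: R beats it against every remaining row (Mid: 7>6, Low: 9>2).
Among the remaining strategies, none is strictly dominated by another pure strategy of the same player, so the elimination stops.
Surviving strategies — General Rowe: {Mid, Low}; General Cole: {R}.

R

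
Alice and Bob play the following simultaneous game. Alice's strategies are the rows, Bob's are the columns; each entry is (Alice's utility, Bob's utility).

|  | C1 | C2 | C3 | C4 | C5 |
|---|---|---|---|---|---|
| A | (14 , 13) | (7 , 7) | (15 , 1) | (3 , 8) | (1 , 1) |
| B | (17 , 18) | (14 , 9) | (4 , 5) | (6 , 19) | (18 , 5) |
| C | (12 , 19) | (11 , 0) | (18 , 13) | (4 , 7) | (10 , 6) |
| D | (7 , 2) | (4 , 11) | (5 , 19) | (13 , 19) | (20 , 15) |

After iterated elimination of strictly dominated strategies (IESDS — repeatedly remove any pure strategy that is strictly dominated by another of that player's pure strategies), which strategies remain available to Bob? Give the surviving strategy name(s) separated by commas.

C1, C3, C4

Bob's strategy C2 is strictly dominated by C4 (A: 8>7, B: 19>9, C: 7>0, D: 19>11) and is removed.
Column C5 is eliminated: C4 beats it against every remaining row (A: 8>1, B: 19>5, C: 7>6, D: 19>15).
Among the remaining strategies, none is strictly dominated by another pure strategy of the same player, so the elimination stops.
Surviving strategies — Alice: {A, B, C, D}; Bob: {C1, C3, C4}.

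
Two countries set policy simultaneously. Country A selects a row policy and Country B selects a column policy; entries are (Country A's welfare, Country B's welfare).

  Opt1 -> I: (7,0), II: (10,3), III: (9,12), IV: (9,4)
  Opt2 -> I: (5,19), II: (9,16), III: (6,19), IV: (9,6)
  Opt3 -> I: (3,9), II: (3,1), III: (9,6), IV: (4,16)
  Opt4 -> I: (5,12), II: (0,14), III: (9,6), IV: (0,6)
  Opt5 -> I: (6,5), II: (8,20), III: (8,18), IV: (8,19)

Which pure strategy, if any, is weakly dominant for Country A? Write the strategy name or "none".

Opt1 vs Opt2: I: 7>5, II: 10>9, III: 9>6, IV: 9=9.
Opt1 vs Opt3: I: 7>3, II: 10>3, III: 9=9, IV: 9>4.
Opt1 vs Opt4: I: 7>5, II: 10>0, III: 9=9, IV: 9>0.
Opt1 vs Opt5: I: 7>6, II: 10>8, III: 9>8, IV: 9>8.
Opt1 is at least as good as every other strategy against every opponent action, so it is weakly dominant.

Opt1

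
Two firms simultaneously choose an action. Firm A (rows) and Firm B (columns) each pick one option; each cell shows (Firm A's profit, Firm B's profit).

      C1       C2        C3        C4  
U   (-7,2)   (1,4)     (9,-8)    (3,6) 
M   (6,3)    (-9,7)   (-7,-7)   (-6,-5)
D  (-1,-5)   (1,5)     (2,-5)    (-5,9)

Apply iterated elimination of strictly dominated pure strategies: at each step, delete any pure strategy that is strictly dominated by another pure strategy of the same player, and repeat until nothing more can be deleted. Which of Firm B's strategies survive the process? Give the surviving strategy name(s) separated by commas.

Column C1 is eliminated: C2 beats it against every remaining row (U: 4>2, M: 7>3, D: 5>-5).
For Firm A, U strictly dominates M on the remaining columns (C2: 1>-9, C3: 9>-7, C4: 3>-6); eliminate M.
For Firm B, C4 strictly dominates C2 on the remaining rows (U: 6>4, D: 9>5); eliminate C2.
For Firm A, U strictly dominates D on the remaining columns (C3: 9>2, C4: 3>-5); eliminate D.
Column C3 is eliminated: C4 beats it against every remaining row (U: 6>-8).
Among the remaining strategies, none is strictly dominated by another pure strategy of the same player, so the elimination stops.
Surviving strategies — Firm A: {U}; Firm B: {C4}.

C4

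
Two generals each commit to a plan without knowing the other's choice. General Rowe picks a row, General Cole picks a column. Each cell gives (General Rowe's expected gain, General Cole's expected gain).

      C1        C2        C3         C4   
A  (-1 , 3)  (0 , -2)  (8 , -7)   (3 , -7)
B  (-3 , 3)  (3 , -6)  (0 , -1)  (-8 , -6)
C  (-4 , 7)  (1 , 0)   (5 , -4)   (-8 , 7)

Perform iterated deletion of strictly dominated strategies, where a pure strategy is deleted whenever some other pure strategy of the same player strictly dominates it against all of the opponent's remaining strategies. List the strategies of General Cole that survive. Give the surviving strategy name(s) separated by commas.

C1

General Cole's strategy C2 is strictly dominated by C1 (A: 3>-2, B: 3>-6, C: 7>0) and is removed.
For General Rowe, A strictly dominates B on the remaining columns (C1: -1>-3, C3: 8>0, C4: 3>-8); eliminate B.
General Rowe's strategy C is strictly dominated by A (C1: -1>-4, C3: 8>5, C4: 3>-8) and is removed.
General Cole's strategy C3 is strictly dominated by C1 (A: 3>-7) and is removed.
For General Cole, C1 strictly dominates C4 on the remaining rows (A: 3>-7); eliminate C4.
Among the remaining strategies, none is strictly dominated by another pure strategy of the same player, so the elimination stops.
Surviving strategies — General Rowe: {A}; General Cole: {C1}.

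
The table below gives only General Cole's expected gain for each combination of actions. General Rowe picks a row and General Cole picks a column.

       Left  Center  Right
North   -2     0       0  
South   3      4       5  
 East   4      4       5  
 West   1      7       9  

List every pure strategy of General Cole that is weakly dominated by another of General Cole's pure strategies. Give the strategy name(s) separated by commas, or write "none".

Left, Center

Left: dominated, since Center does at least as well everywhere (North: 0>-2, South: 4>3, East: 4=4, West: 7>1).
Right weakly dominates Center — North: 0=0, South: 5>4, East: 5>4, West: 9>7.
Right is not dominated — it holds its own against Left at North (0>-2); Center at South (5>4).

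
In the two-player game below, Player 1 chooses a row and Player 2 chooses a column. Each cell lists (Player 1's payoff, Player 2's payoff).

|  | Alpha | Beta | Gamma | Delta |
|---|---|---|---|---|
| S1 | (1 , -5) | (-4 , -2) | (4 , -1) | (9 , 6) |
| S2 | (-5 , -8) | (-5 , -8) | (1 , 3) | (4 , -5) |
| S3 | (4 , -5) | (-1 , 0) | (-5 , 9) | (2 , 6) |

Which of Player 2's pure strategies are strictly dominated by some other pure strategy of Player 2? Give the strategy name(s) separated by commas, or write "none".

Alpha, Beta

Alpha is strictly dominated by Gamma (S1: -1>-5, S2: 3>-8, S3: 9>-5).
Beta is strictly dominated by Gamma (S1: -1>-2, S2: 3>-8, S3: 9>0).
Nothing dominates Gamma: Alpha at S1 (-1>-5); Beta at S1 (-1>-2); Delta at S2 (3>-5).
Delta: no other strategy beats it everywhere (Alpha at S1 (6>-5); Beta at S1 (6>-2); Gamma at S1 (6>-1)).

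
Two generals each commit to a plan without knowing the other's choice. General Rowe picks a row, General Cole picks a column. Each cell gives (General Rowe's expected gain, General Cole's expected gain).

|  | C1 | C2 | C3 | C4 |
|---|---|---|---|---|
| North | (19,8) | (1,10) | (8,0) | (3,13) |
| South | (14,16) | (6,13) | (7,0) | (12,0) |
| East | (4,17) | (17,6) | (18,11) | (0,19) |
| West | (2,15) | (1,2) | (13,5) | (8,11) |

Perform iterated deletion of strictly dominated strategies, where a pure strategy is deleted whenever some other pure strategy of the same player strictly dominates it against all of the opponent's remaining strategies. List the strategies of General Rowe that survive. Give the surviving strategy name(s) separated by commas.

North, South, East

Column C3 is eliminated: C1 beats it against every remaining row (North: 8>0, South: 16>0, East: 17>11, West: 15>5).
Row West is eliminated: South beats it against every remaining column (C1: 14>2, C2: 6>1, C4: 12>8).
Among the remaining strategies, none is strictly dominated by another pure strategy of the same player, so the elimination stops.
Surviving strategies — General Rowe: {North, South, East}; General Cole: {C1, C2, C4}.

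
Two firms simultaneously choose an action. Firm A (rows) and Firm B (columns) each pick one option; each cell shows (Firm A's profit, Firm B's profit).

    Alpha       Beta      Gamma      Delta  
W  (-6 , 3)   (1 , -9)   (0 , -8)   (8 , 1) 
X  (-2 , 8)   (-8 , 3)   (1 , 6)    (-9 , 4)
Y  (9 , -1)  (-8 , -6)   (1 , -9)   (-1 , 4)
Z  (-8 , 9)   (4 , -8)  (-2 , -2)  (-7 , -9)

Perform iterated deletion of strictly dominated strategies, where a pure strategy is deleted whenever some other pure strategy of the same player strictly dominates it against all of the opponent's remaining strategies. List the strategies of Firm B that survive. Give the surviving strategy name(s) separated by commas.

Firm B's strategy Beta is strictly dominated by Alpha (W: 3>-9, X: 8>3, Y: -1>-6, Z: 9>-8) and is removed.
For Firm A, W strictly dominates Z on the remaining columns (Alpha: -6>-8, Gamma: 0>-2, Delta: 8>-7); eliminate Z.
For Firm B, Alpha strictly dominates Gamma on the remaining rows (W: 3>-8, X: 8>6, Y: -1>-9); eliminate Gamma.
For Firm A, Y strictly dominates X on the remaining columns (Alpha: 9>-2, Delta: -1>-9); eliminate X.
Among the remaining strategies, none is strictly dominated by another pure strategy of the same player, so the elimination stops.
Surviving strategies — Firm A: {W, Y}; Firm B: {Alpha, Delta}.

Alpha, Delta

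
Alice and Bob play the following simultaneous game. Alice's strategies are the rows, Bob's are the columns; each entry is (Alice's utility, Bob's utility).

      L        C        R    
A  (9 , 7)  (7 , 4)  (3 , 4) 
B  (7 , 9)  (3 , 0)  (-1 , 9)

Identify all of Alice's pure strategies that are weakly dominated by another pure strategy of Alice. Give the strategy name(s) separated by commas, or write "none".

A: no other strategy beats it everywhere (B at L (9>7)).
B: dominated, since A does at least as well everywhere (L: 9>7, C: 7>3, R: 3>-1).

B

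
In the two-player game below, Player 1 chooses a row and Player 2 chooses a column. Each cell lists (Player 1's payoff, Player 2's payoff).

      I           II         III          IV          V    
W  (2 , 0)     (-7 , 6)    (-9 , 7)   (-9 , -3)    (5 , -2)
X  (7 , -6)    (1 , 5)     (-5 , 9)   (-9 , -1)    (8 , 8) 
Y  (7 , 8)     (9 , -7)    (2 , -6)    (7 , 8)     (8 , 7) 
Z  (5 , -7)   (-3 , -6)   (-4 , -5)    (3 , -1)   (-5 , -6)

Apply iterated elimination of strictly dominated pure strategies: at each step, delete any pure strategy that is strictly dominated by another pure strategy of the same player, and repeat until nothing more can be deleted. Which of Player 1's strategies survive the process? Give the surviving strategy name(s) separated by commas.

For Player 1, Y strictly dominates W on the remaining columns (I: 7>2, II: 9>-7, III: 2>-9, IV: 7>-9, V: 8>5); eliminate W.
Row Z is eliminated: Y beats it against every remaining column (I: 7>5, II: 9>-3, III: 2>-4, IV: 7>3, V: 8>-5).
For Player 2, III strictly dominates II on the remaining rows (X: 9>5, Y: -6>-7); eliminate II.
Among the remaining strategies, none is strictly dominated by another pure strategy of the same player, so the elimination stops.
Surviving strategies — Player 1: {X, Y}; Player 2: {I, III, IV, V}.

X, Y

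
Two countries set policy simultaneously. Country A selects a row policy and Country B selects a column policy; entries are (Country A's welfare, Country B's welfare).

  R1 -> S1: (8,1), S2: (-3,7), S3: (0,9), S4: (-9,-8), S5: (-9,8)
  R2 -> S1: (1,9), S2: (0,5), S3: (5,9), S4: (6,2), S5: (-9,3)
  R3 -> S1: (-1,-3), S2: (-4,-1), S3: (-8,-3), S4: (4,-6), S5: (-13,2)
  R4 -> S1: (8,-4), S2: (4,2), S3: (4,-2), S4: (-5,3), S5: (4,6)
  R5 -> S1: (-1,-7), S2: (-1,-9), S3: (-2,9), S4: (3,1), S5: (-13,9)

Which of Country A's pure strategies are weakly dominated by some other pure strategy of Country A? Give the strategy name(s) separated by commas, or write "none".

R1, R3, R5

R1: dominated, since R4 does at least as well everywhere (S1: 8=8, S2: 4>-3, S3: 4>0, S4: -5>-9, S5: 4>-9).
R2 is not dominated — it holds its own against R1 at S2 (0>-3); R3 at S1 (1>-1); R4 at S3 (5>4); R5 at S1 (1>-1).
R3 is weakly dominated by R2 (S1: 1>-1, S2: 0>-4, S3: 5>-8, S4: 6>4, S5: -9>-13).
R4: no other strategy beats it everywhere (R1 at S2 (4>-3); R2 at S1 (8>1); R3 at S1 (8>-1); R5 at S1 (8>-1)).
R5 is weakly dominated by R2 (S1: 1>-1, S2: 0>-1, S3: 5>-2, S4: 6>3, S5: -9>-13).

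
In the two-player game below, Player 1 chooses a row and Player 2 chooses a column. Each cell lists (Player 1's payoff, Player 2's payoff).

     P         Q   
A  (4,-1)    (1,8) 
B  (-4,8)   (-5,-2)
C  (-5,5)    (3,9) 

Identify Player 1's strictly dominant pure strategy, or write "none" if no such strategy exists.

A fails to dominate C at Q (1<3).
B fails to dominate A at P (-4<4).
C fails to dominate A at P (-5<4).
No single strategy dominates all the others.

none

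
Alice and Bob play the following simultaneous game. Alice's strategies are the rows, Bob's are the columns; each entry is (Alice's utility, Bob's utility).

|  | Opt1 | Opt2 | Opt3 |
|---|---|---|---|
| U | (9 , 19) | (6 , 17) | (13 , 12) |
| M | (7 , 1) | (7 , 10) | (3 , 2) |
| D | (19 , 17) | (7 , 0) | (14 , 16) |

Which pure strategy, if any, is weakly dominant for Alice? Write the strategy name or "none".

D vs U: Opt1: 19>9, Opt2: 7>6, Opt3: 14>13.
D vs M: Opt1: 19>7, Opt2: 7=7, Opt3: 14>3.
D is at least as good as every other strategy against every opponent action, so it is weakly dominant.

D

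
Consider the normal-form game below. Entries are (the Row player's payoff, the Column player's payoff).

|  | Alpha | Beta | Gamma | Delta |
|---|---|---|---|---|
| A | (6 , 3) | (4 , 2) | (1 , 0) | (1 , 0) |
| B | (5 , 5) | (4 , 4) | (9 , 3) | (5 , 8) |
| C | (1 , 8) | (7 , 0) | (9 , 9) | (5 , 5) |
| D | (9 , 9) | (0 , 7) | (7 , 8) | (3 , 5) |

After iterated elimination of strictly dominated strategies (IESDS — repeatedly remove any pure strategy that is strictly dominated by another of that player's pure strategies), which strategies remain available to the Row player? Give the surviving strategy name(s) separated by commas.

For the Column player, Alpha strictly dominates Beta on the remaining rows (A: 3>2, B: 5>4, C: 8>0, D: 9>7); eliminate Beta.
Row A is eliminated: D beats it against every remaining column (Alpha: 9>6, Gamma: 7>1, Delta: 3>1).
Among the remaining strategies, none is strictly dominated by another pure strategy of the same player, so the elimination stops.
Surviving strategies — the Row player: {B, C, D}; the Column player: {Alpha, Gamma, Delta}.

B, C, D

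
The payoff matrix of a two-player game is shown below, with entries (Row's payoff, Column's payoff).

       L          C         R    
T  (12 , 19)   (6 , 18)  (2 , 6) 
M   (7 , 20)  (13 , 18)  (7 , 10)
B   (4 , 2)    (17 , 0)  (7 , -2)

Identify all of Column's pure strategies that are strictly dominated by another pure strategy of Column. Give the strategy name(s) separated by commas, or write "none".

C, R

Nothing dominates L: C at T (19>18); R at T (19>6).
L strictly dominates C — T: 19>18, M: 20>18, B: 2>0.
R: dominated, since L does at least as well everywhere (T: 19>6, M: 20>10, B: 2>-2).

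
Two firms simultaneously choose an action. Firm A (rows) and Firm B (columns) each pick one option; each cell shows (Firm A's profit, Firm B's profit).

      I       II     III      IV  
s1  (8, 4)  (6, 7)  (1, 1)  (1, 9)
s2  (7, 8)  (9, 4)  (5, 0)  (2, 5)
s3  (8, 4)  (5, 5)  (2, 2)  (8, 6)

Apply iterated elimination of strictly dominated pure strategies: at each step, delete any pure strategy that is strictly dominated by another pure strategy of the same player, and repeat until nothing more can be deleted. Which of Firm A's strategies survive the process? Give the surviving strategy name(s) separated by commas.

Column II is eliminated: IV beats it against every remaining row (s1: 9>7, s2: 5>4, s3: 6>5).
Firm B's strategy III is strictly dominated by I (s1: 4>1, s2: 8>0, s3: 4>2) and is removed.
For Firm A, s3 strictly dominates s2 on the remaining columns (I: 8>7, IV: 8>2); eliminate s2.
Column I is eliminated: IV beats it against every remaining row (s1: 9>4, s3: 6>4).
Firm A's strategy s1 is strictly dominated by s3 (IV: 8>1) and is removed.
Among the remaining strategies, none is strictly dominated by another pure strategy of the same player, so the elimination stops.
Surviving strategies — Firm A: {s3}; Firm B: {IV}.

s3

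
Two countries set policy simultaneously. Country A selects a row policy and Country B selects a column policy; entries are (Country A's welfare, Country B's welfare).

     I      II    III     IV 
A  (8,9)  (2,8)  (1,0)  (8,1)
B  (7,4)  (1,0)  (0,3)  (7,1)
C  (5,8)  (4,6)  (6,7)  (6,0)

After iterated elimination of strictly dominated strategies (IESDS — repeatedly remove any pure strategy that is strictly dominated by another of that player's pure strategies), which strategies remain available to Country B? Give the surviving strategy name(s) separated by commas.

I

Country A's strategy B is strictly dominated by A (I: 8>7, II: 2>1, III: 1>0, IV: 8>7) and is removed.
Country B's strategy II is strictly dominated by I (A: 9>8, C: 8>6) and is removed.
Country B's strategy III is strictly dominated by I (A: 9>0, C: 8>7) and is removed.
Row C is eliminated: A beats it against every remaining column (I: 8>5, IV: 8>6).
For Country B, I strictly dominates IV on the remaining rows (A: 9>1); eliminate IV.
Among the remaining strategies, none is strictly dominated by another pure strategy of the same player, so the elimination stops.
Surviving strategies — Country A: {A}; Country B: {I}.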